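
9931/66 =150 + 31/66 =150.47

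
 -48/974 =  - 24/487 = - 0.05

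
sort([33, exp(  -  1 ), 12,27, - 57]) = [- 57, exp( - 1 ), 12, 27,33 ] 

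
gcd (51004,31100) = 1244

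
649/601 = 1+ 48/601  =  1.08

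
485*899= 436015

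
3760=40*94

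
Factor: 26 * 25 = 650 = 2^1*5^2 * 13^1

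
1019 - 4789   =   - 3770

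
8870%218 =150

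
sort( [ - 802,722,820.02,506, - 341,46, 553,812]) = [ - 802 , - 341,  46, 506,553,722,  812, 820.02 ] 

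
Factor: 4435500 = 2^2*3^1*5^3*2957^1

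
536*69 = 36984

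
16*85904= 1374464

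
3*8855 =26565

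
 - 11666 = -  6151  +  -5515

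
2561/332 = 7 + 237/332 = 7.71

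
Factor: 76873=76873^1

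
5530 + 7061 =12591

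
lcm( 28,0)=0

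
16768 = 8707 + 8061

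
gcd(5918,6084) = 2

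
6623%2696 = 1231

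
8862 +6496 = 15358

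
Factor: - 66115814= -2^1*  33057907^1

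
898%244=166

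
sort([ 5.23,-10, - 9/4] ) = [  -  10, - 9/4,5.23]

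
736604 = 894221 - 157617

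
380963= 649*587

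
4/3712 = 1/928 = 0.00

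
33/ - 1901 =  -33/1901=-0.02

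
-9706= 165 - 9871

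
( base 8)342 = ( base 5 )1401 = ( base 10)226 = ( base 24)9a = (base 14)122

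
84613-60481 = 24132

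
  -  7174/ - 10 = 717 + 2/5 = 717.40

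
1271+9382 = 10653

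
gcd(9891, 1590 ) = 3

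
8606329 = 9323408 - 717079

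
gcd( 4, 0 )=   4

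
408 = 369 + 39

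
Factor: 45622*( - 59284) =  - 2704654648 = - 2^3*14821^1*22811^1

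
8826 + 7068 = 15894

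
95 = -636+731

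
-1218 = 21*( - 58) 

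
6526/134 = 3263/67 = 48.70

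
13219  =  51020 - 37801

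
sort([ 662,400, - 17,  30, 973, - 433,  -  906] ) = [ - 906,  -  433, - 17,30, 400, 662 , 973]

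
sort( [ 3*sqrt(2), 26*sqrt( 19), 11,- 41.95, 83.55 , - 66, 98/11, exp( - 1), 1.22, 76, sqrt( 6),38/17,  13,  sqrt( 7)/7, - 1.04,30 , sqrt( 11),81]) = [  -  66, - 41.95,-1.04, exp( - 1 ),  sqrt( 7) /7, 1.22, 38/17, sqrt ( 6), sqrt ( 11 ),  3*sqrt(2 ),  98/11, 11,  13,30, 76, 81, 83.55 , 26*sqrt(19)] 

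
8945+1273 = 10218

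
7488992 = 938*7984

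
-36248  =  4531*( - 8 ) 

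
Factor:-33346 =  - 2^1 * 16673^1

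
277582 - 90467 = 187115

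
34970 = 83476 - 48506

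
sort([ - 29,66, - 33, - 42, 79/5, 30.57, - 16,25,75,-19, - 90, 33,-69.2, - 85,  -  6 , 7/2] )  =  [ - 90,- 85, -69.2,  -  42, - 33,-29,-19, - 16, - 6,7/2,79/5, 25, 30.57, 33,  66,75 ] 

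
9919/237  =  41 + 202/237=41.85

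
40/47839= 40/47839 = 0.00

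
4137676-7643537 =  - 3505861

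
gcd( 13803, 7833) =3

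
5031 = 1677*3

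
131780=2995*44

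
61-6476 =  - 6415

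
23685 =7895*3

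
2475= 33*75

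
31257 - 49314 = -18057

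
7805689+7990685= 15796374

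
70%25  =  20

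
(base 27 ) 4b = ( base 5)434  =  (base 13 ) 92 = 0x77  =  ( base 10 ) 119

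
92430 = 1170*79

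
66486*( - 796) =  - 52922856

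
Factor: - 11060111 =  - 2549^1 * 4339^1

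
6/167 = 6/167 = 0.04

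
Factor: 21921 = 3^1*7307^1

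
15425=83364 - 67939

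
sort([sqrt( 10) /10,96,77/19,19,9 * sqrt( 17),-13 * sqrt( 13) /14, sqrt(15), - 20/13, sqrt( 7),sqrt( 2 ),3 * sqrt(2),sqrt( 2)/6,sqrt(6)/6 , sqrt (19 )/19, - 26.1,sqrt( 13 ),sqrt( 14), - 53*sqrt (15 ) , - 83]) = [  -  53 * sqrt (15)  , - 83 , - 26.1,-13*sqrt( 13)/14, - 20/13,sqrt( 19)/19,sqrt(2) /6, sqrt(10)/10, sqrt ( 6) /6, sqrt( 2),sqrt( 7),sqrt(13),sqrt( 14),sqrt( 15 ),77/19,3*sqrt( 2),19,9* sqrt( 17),  96 ] 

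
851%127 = 89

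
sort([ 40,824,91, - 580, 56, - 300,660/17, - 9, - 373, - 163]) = [ - 580, - 373,-300, - 163, - 9,660/17,40,56, 91,824 ] 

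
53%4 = 1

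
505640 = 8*63205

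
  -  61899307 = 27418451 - 89317758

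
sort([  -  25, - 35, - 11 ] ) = [  -  35, - 25, - 11]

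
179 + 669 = 848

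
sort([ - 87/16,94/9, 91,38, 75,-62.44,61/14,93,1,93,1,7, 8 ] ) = [ - 62.44,- 87/16,  1,1,61/14, 7,8,94/9,38,75 , 91, 93,93 ]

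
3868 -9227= - 5359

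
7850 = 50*157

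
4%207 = 4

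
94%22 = 6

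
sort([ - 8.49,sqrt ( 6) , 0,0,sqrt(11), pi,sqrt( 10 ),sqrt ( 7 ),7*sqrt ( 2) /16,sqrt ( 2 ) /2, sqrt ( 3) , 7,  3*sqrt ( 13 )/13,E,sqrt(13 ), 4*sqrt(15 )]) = [ - 8.49, 0, 0,  7* sqrt (2)/16, sqrt(2)/2,  3*sqrt( 13 )/13 , sqrt(3),sqrt( 6 ) , sqrt(7), E,  pi, sqrt ( 10), sqrt( 11 ), sqrt( 13),7,  4*sqrt(15) ]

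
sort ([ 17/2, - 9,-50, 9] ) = [ - 50, - 9,17/2, 9 ] 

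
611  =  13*47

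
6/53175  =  2/17725 = 0.00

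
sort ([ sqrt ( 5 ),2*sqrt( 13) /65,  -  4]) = [ - 4, 2*sqrt( 13)/65, sqrt( 5) ] 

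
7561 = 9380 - 1819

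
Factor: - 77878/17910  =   - 38939/8955 = - 3^ ( - 2 )*5^( - 1)*23^1 * 199^( - 1 )*1693^1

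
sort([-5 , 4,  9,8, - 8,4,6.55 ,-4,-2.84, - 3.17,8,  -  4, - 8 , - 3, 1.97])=[-8, - 8, - 5, - 4, - 4, - 3.17 , - 3, - 2.84 , 1.97, 4,4, 6.55, 8, 8,9 ]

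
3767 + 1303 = 5070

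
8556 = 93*92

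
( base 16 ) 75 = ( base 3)11100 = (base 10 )117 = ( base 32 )3l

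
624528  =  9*69392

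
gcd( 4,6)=2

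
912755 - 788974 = 123781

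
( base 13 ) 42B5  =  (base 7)36016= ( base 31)9k5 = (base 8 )22072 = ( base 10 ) 9274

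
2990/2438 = 65/53 = 1.23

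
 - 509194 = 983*( -518)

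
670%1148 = 670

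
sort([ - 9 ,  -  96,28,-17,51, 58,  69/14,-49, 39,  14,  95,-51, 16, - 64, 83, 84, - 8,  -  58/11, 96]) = [ - 96, - 64, - 51, -49,-17, -9 , - 8 , - 58/11,69/14,  14, 16,28,  39, 51, 58,  83,84,95,96]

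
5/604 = 5/604 = 0.01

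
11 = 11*1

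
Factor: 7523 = 7523^1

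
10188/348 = 849/29 =29.28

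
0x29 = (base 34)17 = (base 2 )101001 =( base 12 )35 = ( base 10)41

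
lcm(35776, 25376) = 2182336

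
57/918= 19/306 = 0.06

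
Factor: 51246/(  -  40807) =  - 54/43  =  - 2^1*3^3*43^( - 1)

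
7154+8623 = 15777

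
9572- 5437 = 4135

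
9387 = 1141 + 8246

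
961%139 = 127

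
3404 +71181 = 74585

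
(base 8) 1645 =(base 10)933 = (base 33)S9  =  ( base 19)2B2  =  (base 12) 659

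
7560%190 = 150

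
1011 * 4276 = 4323036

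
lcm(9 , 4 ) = 36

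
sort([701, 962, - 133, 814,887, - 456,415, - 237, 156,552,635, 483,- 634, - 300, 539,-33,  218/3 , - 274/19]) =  [ - 634,- 456, - 300, - 237,-133,-33, - 274/19, 218/3,156, 415, 483,539, 552,  635, 701,814, 887,962 ]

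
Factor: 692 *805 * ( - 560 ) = -311953600 = - 2^6*5^2*7^2 * 23^1*173^1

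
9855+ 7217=17072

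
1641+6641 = 8282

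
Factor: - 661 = - 661^1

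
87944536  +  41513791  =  129458327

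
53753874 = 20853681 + 32900193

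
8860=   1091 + 7769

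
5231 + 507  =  5738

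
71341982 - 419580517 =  - 348238535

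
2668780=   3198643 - 529863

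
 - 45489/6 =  - 15163/2 = - 7581.50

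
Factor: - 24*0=0^1 = 0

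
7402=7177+225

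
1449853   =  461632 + 988221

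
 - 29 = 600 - 629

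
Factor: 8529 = 3^1*  2843^1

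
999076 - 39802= 959274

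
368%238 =130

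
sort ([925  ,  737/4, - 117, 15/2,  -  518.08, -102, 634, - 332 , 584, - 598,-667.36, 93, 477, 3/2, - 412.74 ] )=[ - 667.36,-598, - 518.08, - 412.74, - 332, - 117,-102, 3/2,15/2,93,737/4,  477,  584,634, 925 ]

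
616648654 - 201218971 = 415429683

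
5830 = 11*530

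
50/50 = 1 = 1.00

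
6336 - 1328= 5008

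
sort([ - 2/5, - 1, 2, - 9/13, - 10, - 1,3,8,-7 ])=[ - 10 , -7, - 1, - 1, - 9/13,-2/5,2, 3,8]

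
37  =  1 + 36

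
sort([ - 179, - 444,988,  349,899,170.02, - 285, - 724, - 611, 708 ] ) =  [  -  724,  -  611, - 444  ,-285, - 179,170.02 , 349,708, 899,988 ]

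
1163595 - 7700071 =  - 6536476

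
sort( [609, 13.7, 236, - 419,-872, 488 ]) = [ - 872, - 419, 13.7,236  ,  488,609]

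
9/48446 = 9/48446  =  0.00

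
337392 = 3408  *99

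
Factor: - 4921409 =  - 4921409^1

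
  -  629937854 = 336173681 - 966111535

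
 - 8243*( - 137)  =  1129291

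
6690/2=3345 =3345.00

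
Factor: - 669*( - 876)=2^2 * 3^2*73^1*223^1  =  586044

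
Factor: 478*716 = 2^3*179^1*239^1 = 342248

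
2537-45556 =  - 43019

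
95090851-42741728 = 52349123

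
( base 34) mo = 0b1100000100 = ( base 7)2152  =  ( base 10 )772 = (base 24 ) 184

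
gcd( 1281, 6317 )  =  1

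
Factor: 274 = 2^1*137^1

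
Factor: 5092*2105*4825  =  51717534500 = 2^2*5^3*19^1*67^1*193^1*421^1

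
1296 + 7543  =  8839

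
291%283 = 8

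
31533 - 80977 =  - 49444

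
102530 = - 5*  ( - 20506 )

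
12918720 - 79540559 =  - 66621839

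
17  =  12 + 5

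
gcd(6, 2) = 2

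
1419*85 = 120615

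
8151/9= 2717/3 = 905.67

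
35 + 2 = 37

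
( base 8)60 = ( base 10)48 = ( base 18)2c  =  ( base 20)28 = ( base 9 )53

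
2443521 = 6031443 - 3587922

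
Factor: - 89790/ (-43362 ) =205/99=3^( - 2) * 5^1*11^( - 1 )*41^1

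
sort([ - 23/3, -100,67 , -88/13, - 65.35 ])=[ - 100 , - 65.35, - 23/3, - 88/13,67]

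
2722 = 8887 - 6165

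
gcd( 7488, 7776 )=288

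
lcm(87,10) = 870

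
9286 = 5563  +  3723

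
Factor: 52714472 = 2^3*191^1*34499^1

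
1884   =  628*3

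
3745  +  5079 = 8824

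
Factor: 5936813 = 5936813^1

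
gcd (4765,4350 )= 5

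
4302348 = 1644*2617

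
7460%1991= 1487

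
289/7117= 289/7117 =0.04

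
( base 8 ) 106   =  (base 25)2K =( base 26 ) 2i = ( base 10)70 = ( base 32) 26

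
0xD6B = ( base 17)BF1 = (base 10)3435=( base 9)4636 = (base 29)42d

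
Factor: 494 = 2^1 * 13^1*19^1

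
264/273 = 88/91 = 0.97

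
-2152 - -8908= 6756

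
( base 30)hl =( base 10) 531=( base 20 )16B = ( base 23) 102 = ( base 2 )1000010011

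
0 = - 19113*0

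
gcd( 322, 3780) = 14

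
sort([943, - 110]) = [  -  110, 943] 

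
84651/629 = 134 + 365/629  =  134.58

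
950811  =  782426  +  168385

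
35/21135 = 7/4227 = 0.00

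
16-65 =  - 49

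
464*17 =7888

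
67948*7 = 475636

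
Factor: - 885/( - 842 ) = 2^( -1)*3^1 * 5^1*59^1 * 421^( - 1 ) 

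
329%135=59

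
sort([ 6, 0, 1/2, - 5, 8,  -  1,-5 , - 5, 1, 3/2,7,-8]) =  [ - 8,-5, - 5, - 5, - 1,0,  1/2, 1 , 3/2,  6, 7, 8]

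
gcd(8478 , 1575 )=9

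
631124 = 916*689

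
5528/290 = 2764/145 = 19.06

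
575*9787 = 5627525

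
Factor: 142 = 2^1*71^1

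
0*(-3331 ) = 0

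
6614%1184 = 694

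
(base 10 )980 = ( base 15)455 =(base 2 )1111010100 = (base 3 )1100022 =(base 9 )1308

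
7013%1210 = 963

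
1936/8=242 = 242.00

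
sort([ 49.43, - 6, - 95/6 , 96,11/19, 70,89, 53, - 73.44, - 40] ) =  [  -  73.44,-40, - 95/6,- 6,11/19,49.43 , 53,70,89,96]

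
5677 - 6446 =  - 769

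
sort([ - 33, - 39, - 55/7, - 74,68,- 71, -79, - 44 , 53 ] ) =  [ - 79,-74, - 71, - 44, - 39, - 33, - 55/7,53 , 68]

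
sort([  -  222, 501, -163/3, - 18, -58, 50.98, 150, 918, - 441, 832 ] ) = [ - 441, - 222, - 58,-163/3, - 18, 50.98,  150, 501, 832, 918 ] 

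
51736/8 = 6467  =  6467.00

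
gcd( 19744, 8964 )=4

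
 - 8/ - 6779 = 8/6779 = 0.00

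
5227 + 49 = 5276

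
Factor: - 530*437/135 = -46322/27 = -  2^1*3^(  -  3)*19^1*23^1 *53^1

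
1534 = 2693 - 1159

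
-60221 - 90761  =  -150982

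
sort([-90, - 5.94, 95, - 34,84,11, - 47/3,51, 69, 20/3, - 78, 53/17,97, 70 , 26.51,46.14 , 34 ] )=[  -  90,  -  78,-34,-47/3, - 5.94, 53/17, 20/3,11,26.51,34,46.14,51 , 69, 70 , 84, 95,97]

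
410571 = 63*6517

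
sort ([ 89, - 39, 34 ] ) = [ - 39, 34 , 89]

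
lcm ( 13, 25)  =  325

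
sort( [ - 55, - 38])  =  [ - 55, -38]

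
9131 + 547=9678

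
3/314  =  3/314 =0.01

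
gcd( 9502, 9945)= 1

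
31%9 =4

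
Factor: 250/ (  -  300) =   -  5/6 = - 2^( - 1)*3^(- 1 )*5^1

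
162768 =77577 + 85191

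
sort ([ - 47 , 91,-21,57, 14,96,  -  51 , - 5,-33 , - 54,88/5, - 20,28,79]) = [-54 , - 51,-47 ,-33,-21 , - 20, - 5, 14 , 88/5,28,57, 79, 91,96]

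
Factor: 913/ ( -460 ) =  - 2^( - 2)*5^ (-1)*11^1 * 23^(  -  1)*83^1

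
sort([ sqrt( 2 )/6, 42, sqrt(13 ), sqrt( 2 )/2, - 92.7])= [ - 92.7, sqrt(2 ) /6,  sqrt(2)/2, sqrt( 13 ), 42 ] 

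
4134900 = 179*23100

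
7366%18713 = 7366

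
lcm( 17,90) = 1530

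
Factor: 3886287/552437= 3^1*151^1*373^1*24019^( - 1 ) = 168969/24019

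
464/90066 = 232/45033 = 0.01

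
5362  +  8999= 14361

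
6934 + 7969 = 14903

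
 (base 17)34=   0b110111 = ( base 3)2001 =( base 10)55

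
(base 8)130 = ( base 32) 2O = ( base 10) 88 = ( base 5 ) 323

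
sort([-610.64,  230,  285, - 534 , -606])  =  [ - 610.64, - 606, - 534, 230,285 ]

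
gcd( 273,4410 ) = 21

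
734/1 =734= 734.00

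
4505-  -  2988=7493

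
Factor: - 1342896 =  -  2^4 * 3^1*101^1*277^1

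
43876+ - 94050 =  - 50174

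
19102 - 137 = 18965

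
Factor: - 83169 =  - 3^2*9241^1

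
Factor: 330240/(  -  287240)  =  -2^6*3^1*167^( - 1) = -  192/167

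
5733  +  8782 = 14515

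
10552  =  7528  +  3024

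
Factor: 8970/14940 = 299/498 =2^( - 1 )*3^ (- 1)*13^1 * 23^1 * 83^( - 1) 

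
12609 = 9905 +2704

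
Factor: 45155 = 5^1 * 11^1 *821^1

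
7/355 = 7/355 =0.02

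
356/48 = 7 + 5/12 = 7.42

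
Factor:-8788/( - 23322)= 26/69 = 2^1* 3^( - 1) * 13^1*23^( - 1) 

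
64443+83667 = 148110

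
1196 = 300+896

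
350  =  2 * 175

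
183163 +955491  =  1138654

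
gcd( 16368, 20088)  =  744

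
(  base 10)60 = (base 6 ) 140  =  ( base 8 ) 74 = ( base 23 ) 2e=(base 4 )330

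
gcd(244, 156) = 4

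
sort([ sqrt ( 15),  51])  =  [ sqrt ( 15),  51] 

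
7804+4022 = 11826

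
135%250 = 135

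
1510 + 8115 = 9625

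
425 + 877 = 1302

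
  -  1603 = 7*( - 229)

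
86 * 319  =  27434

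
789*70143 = 55342827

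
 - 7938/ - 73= 108  +  54/73 = 108.74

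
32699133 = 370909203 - 338210070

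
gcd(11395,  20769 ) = 43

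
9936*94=933984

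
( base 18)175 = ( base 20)12F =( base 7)1220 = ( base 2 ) 111000111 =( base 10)455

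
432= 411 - -21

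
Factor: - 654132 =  - 2^2*3^1*19^2*151^1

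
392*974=381808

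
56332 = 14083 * 4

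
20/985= 4/197 = 0.02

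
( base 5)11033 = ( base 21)1fc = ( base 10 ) 768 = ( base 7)2145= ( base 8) 1400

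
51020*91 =4642820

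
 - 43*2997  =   - 128871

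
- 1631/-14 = 233/2 = 116.50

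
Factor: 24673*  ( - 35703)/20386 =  - 880900119/20386 =- 2^( - 1)*3^2*11^1*2243^1* 3967^1*10193^(-1)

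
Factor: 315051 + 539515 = 2^1  *427283^1 = 854566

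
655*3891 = 2548605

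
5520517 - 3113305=2407212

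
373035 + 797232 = 1170267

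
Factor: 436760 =2^3*5^1*61^1 * 179^1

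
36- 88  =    -  52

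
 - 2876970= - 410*7017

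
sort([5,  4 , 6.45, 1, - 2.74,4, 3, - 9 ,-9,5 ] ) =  [ - 9, - 9,-2.74,1,3, 4,4,  5  ,  5,6.45]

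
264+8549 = 8813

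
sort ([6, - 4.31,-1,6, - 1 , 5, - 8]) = [- 8, - 4.31 , - 1, - 1,5,6, 6 ]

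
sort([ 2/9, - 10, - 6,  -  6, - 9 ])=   [-10, - 9,-6,-6,2/9 ] 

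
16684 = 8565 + 8119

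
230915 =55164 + 175751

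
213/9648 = 71/3216 = 0.02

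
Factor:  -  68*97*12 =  - 2^4 * 3^1 * 17^1*97^1 = - 79152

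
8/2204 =2/551 = 0.00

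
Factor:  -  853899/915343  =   - 3^1*11^( - 1 )*13^( - 1)*37^( -1)*173^( - 1 ) * 284633^1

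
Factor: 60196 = 2^2*101^1*149^1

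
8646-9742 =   -  1096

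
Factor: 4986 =2^1*3^2*277^1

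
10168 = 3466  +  6702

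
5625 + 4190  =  9815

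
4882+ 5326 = 10208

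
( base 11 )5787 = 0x1dad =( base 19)120G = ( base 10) 7597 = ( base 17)194F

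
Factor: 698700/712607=2^2*3^1*5^2*7^( - 2)*17^1 * 137^1*14543^ ( - 1) 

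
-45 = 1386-1431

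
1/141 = 1/141 = 0.01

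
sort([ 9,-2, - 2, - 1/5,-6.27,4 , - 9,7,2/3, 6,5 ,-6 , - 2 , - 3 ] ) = [  -  9,-6.27, - 6, - 3, - 2, - 2, - 2, - 1/5,2/3 , 4,5,6,7,9]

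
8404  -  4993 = 3411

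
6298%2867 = 564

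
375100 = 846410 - 471310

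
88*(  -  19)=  - 1672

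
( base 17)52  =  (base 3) 10020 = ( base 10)87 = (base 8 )127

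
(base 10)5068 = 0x13cc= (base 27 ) 6PJ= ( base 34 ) 4D2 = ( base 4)1033030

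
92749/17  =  92749/17 = 5455.82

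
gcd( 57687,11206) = 1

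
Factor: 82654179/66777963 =7^ ( - 1)*139^( - 1 )*22877^( - 1)*27551393^1 = 27551393/22259321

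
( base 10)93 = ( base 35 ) 2n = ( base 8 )135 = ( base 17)58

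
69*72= 4968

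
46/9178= 23/4589  =  0.01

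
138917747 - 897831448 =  - 758913701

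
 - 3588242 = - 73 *49154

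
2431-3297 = -866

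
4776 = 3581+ 1195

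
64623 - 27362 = 37261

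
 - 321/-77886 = 107/25962 = 0.00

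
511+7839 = 8350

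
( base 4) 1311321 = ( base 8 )16571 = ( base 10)7545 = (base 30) 8bf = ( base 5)220140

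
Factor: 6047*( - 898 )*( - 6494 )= 2^2*17^1 * 191^1 *449^1*6047^1 = 35263757764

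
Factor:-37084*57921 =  - 2147942364 = -2^2*3^1 * 43^1 * 73^1*127^1*449^1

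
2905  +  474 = 3379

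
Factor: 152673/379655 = 3^1*5^( - 1 )*50891^1*75931^(-1 )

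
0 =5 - 5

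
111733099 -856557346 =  - 744824247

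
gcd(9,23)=1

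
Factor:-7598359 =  - 7598359^1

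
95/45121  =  95/45121= 0.00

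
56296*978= 55057488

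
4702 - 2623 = 2079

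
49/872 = 49/872  =  0.06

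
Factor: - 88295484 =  - 2^2*3^1*17^1*269^1*1609^1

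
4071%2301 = 1770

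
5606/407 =5606/407 = 13.77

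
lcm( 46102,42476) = 3780364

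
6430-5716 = 714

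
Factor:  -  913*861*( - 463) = 3^1*7^1*11^1 * 41^1*83^1*463^1 = 363961059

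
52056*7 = 364392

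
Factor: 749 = 7^1 *107^1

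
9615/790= 12 + 27/158 =12.17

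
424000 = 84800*5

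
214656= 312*688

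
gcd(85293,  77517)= 243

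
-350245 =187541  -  537786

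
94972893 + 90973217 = 185946110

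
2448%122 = 8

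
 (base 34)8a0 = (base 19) 17AC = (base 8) 22564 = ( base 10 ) 9588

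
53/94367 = 53/94367 = 0.00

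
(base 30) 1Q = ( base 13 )44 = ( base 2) 111000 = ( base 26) 24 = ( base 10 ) 56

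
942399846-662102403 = 280297443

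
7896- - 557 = 8453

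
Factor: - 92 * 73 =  - 6716 = - 2^2*23^1*73^1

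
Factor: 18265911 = 3^1*29^1 * 209953^1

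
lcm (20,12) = 60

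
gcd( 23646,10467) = 3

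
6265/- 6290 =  - 1253/1258  =  - 1.00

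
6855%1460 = 1015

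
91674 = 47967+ 43707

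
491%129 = 104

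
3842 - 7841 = -3999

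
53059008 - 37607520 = 15451488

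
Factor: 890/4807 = 2^1 *5^1*11^( - 1)*19^(-1)*23^( - 1 )*89^1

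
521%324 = 197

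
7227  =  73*99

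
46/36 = 23/18 = 1.28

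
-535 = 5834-6369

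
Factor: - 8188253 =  -23^1 * 199^1 * 1789^1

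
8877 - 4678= 4199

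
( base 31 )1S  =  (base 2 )111011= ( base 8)73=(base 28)23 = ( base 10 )59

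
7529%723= 299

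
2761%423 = 223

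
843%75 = 18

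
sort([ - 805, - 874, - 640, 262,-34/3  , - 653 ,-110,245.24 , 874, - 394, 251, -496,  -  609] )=[ - 874, - 805, - 653,-640, - 609, -496, - 394, - 110, - 34/3,245.24,251, 262, 874]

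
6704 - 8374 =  - 1670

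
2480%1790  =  690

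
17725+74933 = 92658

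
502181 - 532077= - 29896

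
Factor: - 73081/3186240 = - 2^( - 6) * 3^(-1 )*5^( - 1 )*107^1*683^1*3319^( - 1 ) 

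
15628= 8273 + 7355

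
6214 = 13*478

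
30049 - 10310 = 19739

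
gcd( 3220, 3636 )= 4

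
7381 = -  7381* ( - 1 ) 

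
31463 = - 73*(  -  431) 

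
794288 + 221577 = 1015865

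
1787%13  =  6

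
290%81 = 47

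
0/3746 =0  =  0.00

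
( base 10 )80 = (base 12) 68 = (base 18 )48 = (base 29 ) 2M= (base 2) 1010000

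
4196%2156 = 2040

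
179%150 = 29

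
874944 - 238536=636408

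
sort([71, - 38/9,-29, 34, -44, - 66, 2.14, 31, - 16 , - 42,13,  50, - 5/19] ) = [ - 66, - 44, - 42,-29, - 16, - 38/9 , - 5/19, 2.14,13, 31, 34,50, 71]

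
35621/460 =77 +201/460 = 77.44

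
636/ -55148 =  - 1 + 13628/13787 = -0.01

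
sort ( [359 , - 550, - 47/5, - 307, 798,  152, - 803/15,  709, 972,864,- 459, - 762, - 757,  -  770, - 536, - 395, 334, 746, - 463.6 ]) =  [ - 770,  -  762, - 757, - 550, - 536 ,  -  463.6, - 459, - 395,  -  307 , - 803/15, - 47/5,152, 334 , 359, 709,746, 798, 864,972] 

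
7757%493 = 362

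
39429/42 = 938 + 11/14 = 938.79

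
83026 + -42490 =40536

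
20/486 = 10/243 = 0.04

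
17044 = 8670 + 8374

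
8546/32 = 267 + 1/16 = 267.06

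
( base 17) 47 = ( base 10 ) 75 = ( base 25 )30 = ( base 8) 113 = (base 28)2j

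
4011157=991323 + 3019834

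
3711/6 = 618  +  1/2  =  618.50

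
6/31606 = 3/15803 = 0.00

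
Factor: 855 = 3^2 *5^1*19^1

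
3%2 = 1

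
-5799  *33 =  - 191367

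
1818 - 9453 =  - 7635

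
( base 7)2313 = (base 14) 443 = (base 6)3523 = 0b1101001011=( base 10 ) 843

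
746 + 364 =1110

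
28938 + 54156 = 83094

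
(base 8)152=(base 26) 42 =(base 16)6a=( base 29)3J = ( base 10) 106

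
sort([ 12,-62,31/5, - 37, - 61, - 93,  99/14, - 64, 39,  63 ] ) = [ - 93, - 64, - 62, - 61 , - 37, 31/5,99/14,12,39,  63 ]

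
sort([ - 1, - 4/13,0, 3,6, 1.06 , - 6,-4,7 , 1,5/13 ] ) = [ - 6, - 4, - 1, - 4/13,0, 5/13 , 1,1.06 , 3,6, 7]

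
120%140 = 120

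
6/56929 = 6/56929 = 0.00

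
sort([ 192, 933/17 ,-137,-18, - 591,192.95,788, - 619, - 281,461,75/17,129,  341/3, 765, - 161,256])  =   [  -  619,-591, - 281,  -  161,-137, - 18,75/17,933/17,341/3,129,192 , 192.95,256, 461,765,788]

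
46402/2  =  23201=23201.00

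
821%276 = 269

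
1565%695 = 175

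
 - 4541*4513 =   -  20493533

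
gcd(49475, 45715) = 5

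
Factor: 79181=79181^1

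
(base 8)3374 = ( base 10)1788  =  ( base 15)7E3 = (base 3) 2110020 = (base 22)3F6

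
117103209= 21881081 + 95222128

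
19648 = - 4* ( - 4912 )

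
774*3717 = 2876958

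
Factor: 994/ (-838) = -7^1*71^1 *419^(- 1 ) = -497/419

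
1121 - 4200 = -3079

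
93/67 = 93/67 = 1.39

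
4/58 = 2/29 =0.07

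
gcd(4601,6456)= 1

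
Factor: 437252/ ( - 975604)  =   - 109313/243901 =-7^( - 1 )*34843^(-1)*109313^1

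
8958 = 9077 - 119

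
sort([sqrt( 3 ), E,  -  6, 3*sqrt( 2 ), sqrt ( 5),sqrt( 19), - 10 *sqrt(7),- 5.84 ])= [ - 10*sqrt(7), - 6, - 5.84, sqrt( 3 ),sqrt(5),E,3*sqrt( 2 ),sqrt( 19)]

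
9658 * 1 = 9658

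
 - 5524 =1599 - 7123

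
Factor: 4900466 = 2^1*443^1*5531^1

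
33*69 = 2277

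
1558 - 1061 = 497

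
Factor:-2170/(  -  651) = 2^1 * 3^ (  -  1)*5^1 = 10/3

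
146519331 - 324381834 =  - 177862503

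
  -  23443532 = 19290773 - 42734305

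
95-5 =90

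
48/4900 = 12/1225=0.01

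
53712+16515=70227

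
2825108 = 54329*52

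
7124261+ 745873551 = 752997812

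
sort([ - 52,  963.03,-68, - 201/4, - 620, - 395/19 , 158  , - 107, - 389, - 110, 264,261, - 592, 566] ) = [ - 620, - 592, - 389, - 110, - 107, - 68, - 52, - 201/4, - 395/19, 158, 261, 264,  566, 963.03]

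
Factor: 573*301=3^1*7^1* 43^1*191^1  =  172473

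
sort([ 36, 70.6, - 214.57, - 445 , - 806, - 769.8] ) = [ -806, -769.8, - 445,-214.57,36, 70.6 ] 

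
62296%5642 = 234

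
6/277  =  6/277 = 0.02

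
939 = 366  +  573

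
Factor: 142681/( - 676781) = -11^1*17^1*887^ ( - 1) = - 187/887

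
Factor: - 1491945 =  - 3^1*5^1*7^1*13^1 *1093^1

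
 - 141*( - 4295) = 605595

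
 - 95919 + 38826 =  - 57093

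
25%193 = 25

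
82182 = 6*13697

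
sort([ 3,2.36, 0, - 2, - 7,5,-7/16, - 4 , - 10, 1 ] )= [ - 10, - 7, - 4, - 2,-7/16, 0, 1 , 2.36 , 3, 5 ] 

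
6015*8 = 48120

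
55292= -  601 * ( - 92 )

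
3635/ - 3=-1212+1/3 = - 1211.67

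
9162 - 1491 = 7671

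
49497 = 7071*7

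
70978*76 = 5394328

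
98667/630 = 10963/70 =156.61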